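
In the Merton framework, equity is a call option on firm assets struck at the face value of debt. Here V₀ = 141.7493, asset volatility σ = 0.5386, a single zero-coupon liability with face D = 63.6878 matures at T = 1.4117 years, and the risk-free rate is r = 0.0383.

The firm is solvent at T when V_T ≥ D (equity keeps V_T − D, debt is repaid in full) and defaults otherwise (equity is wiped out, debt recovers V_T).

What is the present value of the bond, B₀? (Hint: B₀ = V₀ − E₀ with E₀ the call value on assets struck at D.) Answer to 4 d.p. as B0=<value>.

B0=57.9218

d₁ = [ln(V₀/D) + (r + σ²/2)T] / (σ√T)
   = [ln(141.7493/63.6878) + (0.0383 + 0.5·0.5386²)·1.4117] / (0.5386·√1.4117)
   = [0.800067 + 0.258828] / 0.639937 = 1.654685
d₂ = d₁ − σ√T = 1.654685 − 0.639937 = 1.014748
N(d₁) = 0.951006,  N(d₂) = 0.844887,  e^(−rT) = 0.947368
E₀ = V₀·N(d₁) − D·e^(−rT)·N(d₂)
   = 141.7493·0.951006 − 63.6878·0.947368·0.844887 = 83.827515
B₀ = V₀ − E₀ = 141.7493 − 83.827515 = 57.921785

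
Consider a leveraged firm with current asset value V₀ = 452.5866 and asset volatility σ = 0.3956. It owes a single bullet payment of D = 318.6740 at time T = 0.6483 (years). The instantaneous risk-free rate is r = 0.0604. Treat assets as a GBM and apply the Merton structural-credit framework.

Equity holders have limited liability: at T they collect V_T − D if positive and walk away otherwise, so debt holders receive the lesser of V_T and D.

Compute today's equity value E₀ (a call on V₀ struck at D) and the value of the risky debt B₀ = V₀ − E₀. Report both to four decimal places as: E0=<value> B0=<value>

E0=152.4258 B0=300.1608

d₁ = [ln(V₀/D) + (r + σ²/2)T] / (σ√T)
   = [ln(452.5866/318.6740) + (0.0604 + 0.5·0.3956²)·0.6483] / (0.3956·√0.6483)
   = [0.350810 + 0.089887] / 0.318526 = 1.383553
d₂ = d₁ − σ√T = 1.383553 − 0.318526 = 1.065028
N(d₁) = 0.916752,  N(d₂) = 0.856568,  e^(−rT) = 0.961599
E₀ = V₀·N(d₁) − D·e^(−rT)·N(d₂)
   = 452.5866·0.916752 − 318.6740·0.961599·0.856568 = 152.425840
B₀ = V₀ − E₀ = 452.5866 − 152.425840 = 300.160760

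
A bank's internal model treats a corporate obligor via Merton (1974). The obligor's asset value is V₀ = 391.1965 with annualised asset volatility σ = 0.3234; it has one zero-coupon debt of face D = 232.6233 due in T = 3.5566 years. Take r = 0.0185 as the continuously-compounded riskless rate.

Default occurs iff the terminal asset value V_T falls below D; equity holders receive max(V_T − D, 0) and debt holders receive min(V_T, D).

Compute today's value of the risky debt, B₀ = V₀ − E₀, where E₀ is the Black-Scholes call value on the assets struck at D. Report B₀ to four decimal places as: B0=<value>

d₁ = [ln(V₀/D) + (r + σ²/2)T] / (σ√T)
   = [ln(391.1965/232.6233) + (0.0185 + 0.5·0.3234²)·3.5566] / (0.3234·√3.5566)
   = [0.519790 + 0.251785] / 0.609898 = 1.265087
d₂ = d₁ − σ√T = 1.265087 − 0.609898 = 0.655189
N(d₁) = 0.897080,  N(d₂) = 0.743827,  e^(−rT) = 0.936321
E₀ = V₀·N(d₁) − D·e^(−rT)·N(d₂)
   = 391.1965·0.897080 − 232.6233·0.936321·0.743827 = 188.921579
B₀ = V₀ − E₀ = 391.1965 − 188.921579 = 202.274921

B0=202.2749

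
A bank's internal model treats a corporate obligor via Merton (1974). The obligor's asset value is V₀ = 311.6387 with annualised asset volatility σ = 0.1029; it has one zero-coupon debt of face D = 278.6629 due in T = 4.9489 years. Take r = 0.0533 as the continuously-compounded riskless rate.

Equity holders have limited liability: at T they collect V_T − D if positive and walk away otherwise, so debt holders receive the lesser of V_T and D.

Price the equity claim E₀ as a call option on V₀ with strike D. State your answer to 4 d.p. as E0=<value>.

E0=98.8261

d₁ = [ln(V₀/D) + (r + σ²/2)T] / (σ√T)
   = [ln(311.6387/278.6629) + (0.0533 + 0.5·0.1029²)·4.9489] / (0.1029·√4.9489)
   = [0.111842 + 0.289977] / 0.228913 = 1.755336
d₂ = d₁ − σ√T = 1.755336 − 0.228913 = 1.526423
N(d₁) = 0.960399,  N(d₂) = 0.936548,  e^(−rT) = 0.768145
E₀ = V₀·N(d₁) − D·e^(−rT)·N(d₂)
   = 311.6387·0.960399 − 278.6629·0.768145·0.936548 = 98.826099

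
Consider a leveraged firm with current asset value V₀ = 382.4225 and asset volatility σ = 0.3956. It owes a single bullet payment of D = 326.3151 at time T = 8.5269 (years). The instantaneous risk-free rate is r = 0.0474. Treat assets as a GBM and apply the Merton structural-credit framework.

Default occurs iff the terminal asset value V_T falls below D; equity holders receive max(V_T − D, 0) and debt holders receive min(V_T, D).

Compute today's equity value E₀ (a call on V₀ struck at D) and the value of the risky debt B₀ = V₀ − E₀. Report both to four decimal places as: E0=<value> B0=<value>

E0=226.4830 B0=155.9395

d₁ = [ln(V₀/D) + (r + σ²/2)T] / (σ√T)
   = [ln(382.4225/326.3151) + (0.0474 + 0.5·0.3956²)·8.5269] / (0.3956·√8.5269)
   = [0.158663 + 1.071402] / 1.155186 = 1.064820
d₂ = d₁ − σ√T = 1.064820 − 1.155186 = -0.090366
N(d₁) = 0.856521,  N(d₂) = 0.463998,  e^(−rT) = 0.667527
E₀ = V₀·N(d₁) − D·e^(−rT)·N(d₂)
   = 382.4225·0.856521 − 326.3151·0.667527·0.463998 = 226.482963
B₀ = V₀ − E₀ = 382.4225 − 226.482963 = 155.939537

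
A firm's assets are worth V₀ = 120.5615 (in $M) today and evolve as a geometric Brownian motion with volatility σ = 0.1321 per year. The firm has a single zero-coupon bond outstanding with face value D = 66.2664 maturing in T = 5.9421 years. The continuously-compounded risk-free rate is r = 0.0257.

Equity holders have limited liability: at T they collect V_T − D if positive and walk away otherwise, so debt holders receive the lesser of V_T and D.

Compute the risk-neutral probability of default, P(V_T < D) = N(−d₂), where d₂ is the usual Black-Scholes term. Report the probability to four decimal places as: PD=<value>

PD=0.0149

d₁ = [ln(V₀/D) + (r + σ²/2)T] / (σ√T)
   = [ln(120.5615/66.2664) + (0.0257 + 0.5·0.1321²)·5.9421] / (0.1321·√5.9421)
   = [0.598477 + 0.204558] / 0.322013 = 2.493800
d₂ = d₁ − σ√T = 2.493800 − 0.322013 = 2.171788
risk-neutral PD = N(−d₂) = N(-2.171788) = 0.014936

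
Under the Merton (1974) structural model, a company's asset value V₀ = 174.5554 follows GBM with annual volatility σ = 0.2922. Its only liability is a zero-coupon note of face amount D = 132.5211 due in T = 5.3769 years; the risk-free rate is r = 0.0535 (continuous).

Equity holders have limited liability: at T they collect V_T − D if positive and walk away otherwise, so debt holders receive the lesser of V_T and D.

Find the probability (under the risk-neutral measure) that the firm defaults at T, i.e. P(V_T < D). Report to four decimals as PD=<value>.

PD=0.3112

d₁ = [ln(V₀/D) + (r + σ²/2)T] / (σ√T)
   = [ln(174.5554/132.5211) + (0.0535 + 0.5·0.2922²)·5.3769] / (0.2922·√5.3769)
   = [0.275500 + 0.517206] / 0.677558 = 1.169947
d₂ = d₁ − σ√T = 1.169947 − 0.677558 = 0.492390
risk-neutral PD = N(−d₂) = N(-0.492390) = 0.311222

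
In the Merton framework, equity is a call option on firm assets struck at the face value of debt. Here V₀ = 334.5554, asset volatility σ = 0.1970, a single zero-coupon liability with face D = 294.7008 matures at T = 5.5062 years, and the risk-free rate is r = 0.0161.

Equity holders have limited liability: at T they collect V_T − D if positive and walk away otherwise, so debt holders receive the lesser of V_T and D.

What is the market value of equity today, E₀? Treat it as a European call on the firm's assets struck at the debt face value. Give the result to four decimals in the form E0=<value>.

d₁ = [ln(V₀/D) + (r + σ²/2)T] / (σ√T)
   = [ln(334.5554/294.7008) + (0.0161 + 0.5·0.1970²)·5.5062] / (0.1970·√5.5062)
   = [0.126842 + 0.195495] / 0.462266 = 0.697297
d₂ = d₁ − σ√T = 0.697297 − 0.462266 = 0.235030
N(d₁) = 0.757191,  N(d₂) = 0.592907,  e^(−rT) = 0.915166
E₀ = V₀·N(d₁) − D·e^(−rT)·N(d₂)
   = 334.5554·0.757191 − 294.7008·0.915166·0.592907 = 93.415258

E0=93.4153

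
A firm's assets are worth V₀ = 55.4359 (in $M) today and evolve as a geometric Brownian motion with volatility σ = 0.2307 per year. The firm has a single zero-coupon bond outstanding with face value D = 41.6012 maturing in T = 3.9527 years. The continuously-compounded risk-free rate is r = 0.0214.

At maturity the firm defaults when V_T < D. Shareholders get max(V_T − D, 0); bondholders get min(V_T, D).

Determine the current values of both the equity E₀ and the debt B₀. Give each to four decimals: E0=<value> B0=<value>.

E0=19.6625 B0=35.7734

d₁ = [ln(V₀/D) + (r + σ²/2)T] / (σ√T)
   = [ln(55.4359/41.6012) + (0.0214 + 0.5·0.2307²)·3.9527] / (0.2307·√3.9527)
   = [0.287098 + 0.189774] / 0.458664 = 1.039699
d₂ = d₁ − σ√T = 1.039699 − 0.458664 = 0.581035
N(d₁) = 0.850760,  N(d₂) = 0.719392,  e^(−rT) = 0.918891
E₀ = V₀·N(d₁) − D·e^(−rT)·N(d₂)
   = 55.4359·0.850760 − 41.6012·0.918891·0.719392 = 19.662493
B₀ = V₀ − E₀ = 55.4359 − 19.662493 = 35.773407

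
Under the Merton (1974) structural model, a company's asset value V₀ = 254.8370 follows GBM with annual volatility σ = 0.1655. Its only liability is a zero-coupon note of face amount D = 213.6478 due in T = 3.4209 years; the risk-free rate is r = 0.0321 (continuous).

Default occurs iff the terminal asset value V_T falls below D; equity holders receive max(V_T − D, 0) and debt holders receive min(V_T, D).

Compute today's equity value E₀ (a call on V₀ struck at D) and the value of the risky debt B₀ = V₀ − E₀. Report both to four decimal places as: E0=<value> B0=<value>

d₁ = [ln(V₀/D) + (r + σ²/2)T] / (σ√T)
   = [ln(254.8370/213.6478) + (0.0321 + 0.5·0.1655²)·3.4209] / (0.1655·√3.4209)
   = [0.176295 + 0.156661] / 0.306103 = 1.087723
d₂ = d₁ − σ√T = 1.087723 − 0.306103 = 0.781620
N(d₁) = 0.861641,  N(d₂) = 0.782781,  e^(−rT) = 0.896004
E₀ = V₀·N(d₁) − D·e^(−rT)·N(d₂)
   = 254.8370·0.861641 − 213.6478·0.896004·0.782781 = 69.730967
B₀ = V₀ − E₀ = 254.8370 − 69.730967 = 185.106033

E0=69.7310 B0=185.1060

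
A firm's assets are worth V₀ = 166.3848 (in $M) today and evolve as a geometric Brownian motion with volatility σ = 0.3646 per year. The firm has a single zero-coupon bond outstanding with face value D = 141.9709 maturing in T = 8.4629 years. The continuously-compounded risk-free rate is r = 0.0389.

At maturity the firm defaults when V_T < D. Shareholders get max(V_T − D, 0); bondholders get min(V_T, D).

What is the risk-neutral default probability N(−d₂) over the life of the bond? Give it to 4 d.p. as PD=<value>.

PD=0.5280

d₁ = [ln(V₀/D) + (r + σ²/2)T] / (σ√T)
   = [ln(166.3848/141.9709) + (0.0389 + 0.5·0.3646²)·8.4629] / (0.3646·√8.4629)
   = [0.158681 + 0.891707] / 1.060660 = 0.990315
d₂ = d₁ − σ√T = 0.990315 − 1.060660 = -0.070345
risk-neutral PD = N(−d₂) = N(0.070345) = 0.528040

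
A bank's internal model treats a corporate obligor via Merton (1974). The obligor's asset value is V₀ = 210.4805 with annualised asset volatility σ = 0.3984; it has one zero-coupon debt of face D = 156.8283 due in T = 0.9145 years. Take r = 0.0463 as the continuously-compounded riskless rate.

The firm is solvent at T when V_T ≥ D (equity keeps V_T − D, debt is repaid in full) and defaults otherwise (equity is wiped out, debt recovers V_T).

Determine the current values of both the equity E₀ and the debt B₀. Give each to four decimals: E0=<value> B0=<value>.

d₁ = [ln(V₀/D) + (r + σ²/2)T] / (σ√T)
   = [ln(210.4805/156.8283) + (0.0463 + 0.5·0.3984²)·0.9145] / (0.3984·√0.9145)
   = [0.294241 + 0.114917] / 0.380988 = 1.073941
d₂ = d₁ − σ√T = 1.073941 − 0.380988 = 0.692953
N(d₁) = 0.858576,  N(d₂) = 0.755831,  e^(−rT) = 0.958543
E₀ = V₀·N(d₁) − D·e^(−rT)·N(d₂)
   = 210.4805·0.858576 − 156.8283·0.958543·0.755831 = 67.091961
B₀ = V₀ − E₀ = 210.4805 − 67.091961 = 143.388539

E0=67.0920 B0=143.3885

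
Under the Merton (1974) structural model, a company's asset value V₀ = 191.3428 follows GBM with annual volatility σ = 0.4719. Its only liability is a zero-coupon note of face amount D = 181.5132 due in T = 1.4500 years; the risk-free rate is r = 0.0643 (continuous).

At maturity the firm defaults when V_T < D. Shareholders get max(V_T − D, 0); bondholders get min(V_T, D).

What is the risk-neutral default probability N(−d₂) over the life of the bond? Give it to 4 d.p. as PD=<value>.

d₁ = [ln(V₀/D) + (r + σ²/2)T] / (σ√T)
   = [ln(191.3428/181.5132) + (0.0643 + 0.5·0.4719²)·1.4500] / (0.4719·√1.4500)
   = [0.052738 + 0.254685] / 0.568243 = 0.541007
d₂ = d₁ − σ√T = 0.541007 − 0.568243 = -0.027236
risk-neutral PD = N(−d₂) = N(0.027236) = 0.510864

PD=0.5109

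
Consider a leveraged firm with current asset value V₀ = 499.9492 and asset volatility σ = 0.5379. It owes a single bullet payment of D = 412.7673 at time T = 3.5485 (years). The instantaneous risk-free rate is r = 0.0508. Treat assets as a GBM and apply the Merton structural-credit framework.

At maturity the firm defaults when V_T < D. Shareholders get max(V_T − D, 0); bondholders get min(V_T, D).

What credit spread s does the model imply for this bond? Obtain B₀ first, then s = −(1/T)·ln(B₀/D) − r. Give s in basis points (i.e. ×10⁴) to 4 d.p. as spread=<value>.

d₁ = [ln(V₀/D) + (r + σ²/2)T] / (σ√T)
   = [ln(499.9492/412.7673) + (0.0508 + 0.5·0.5379²)·3.5485] / (0.5379·√3.5485)
   = [0.191622 + 0.693619] / 1.013267 = 0.873651
d₂ = d₁ − σ√T = 0.873651 − 1.013267 = -0.139617
N(d₁) = 0.808846,  N(d₂) = 0.444481,  e^(−rT) = 0.835050
E₀ = V₀·N(d₁) − D·e^(−rT)·N(d₂)
   = 499.9492·0.808846 − 412.7673·0.835050·0.444481 = 251.177315
B₀ = V₀ − E₀ = 499.9492 − 251.177315 = 248.771885
spread = −(1/T)·ln(B₀/D) − r = −(1/3.5485)·ln(248.771885/412.7673) − 0.0508 = 0.09189343
in basis points: 0.09189343 × 10⁴ = 918.9343 bp

spread=918.9343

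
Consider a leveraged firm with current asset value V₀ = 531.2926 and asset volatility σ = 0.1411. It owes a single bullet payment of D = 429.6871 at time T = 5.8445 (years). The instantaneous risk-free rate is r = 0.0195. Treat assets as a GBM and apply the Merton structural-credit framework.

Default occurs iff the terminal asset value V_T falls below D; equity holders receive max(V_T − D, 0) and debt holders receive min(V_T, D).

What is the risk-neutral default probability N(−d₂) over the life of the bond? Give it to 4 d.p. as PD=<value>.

PD=0.2160

d₁ = [ln(V₀/D) + (r + σ²/2)T] / (σ√T)
   = [ln(531.2926/429.6871) + (0.0195 + 0.5·0.1411²)·5.8445] / (0.1411·√5.8445)
   = [0.212256 + 0.172147] / 0.341115 = 1.126902
d₂ = d₁ − σ√T = 1.126902 − 0.341115 = 0.785787
risk-neutral PD = N(−d₂) = N(-0.785787) = 0.215996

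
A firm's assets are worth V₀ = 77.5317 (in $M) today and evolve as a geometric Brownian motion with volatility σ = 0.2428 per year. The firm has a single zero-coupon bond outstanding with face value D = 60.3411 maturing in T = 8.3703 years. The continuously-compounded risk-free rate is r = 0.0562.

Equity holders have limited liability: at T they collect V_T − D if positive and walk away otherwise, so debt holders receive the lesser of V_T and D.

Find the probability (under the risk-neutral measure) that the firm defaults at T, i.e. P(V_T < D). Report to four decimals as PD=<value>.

PD=0.2497

d₁ = [ln(V₀/D) + (r + σ²/2)T] / (σ√T)
   = [ln(77.5317/60.3411) + (0.0562 + 0.5·0.2428²)·8.3703] / (0.2428·√8.3703)
   = [0.250673 + 0.717133] / 0.702456 = 1.377747
d₂ = d₁ − σ√T = 1.377747 − 0.702456 = 0.675291
risk-neutral PD = N(−d₂) = N(-0.675291) = 0.249746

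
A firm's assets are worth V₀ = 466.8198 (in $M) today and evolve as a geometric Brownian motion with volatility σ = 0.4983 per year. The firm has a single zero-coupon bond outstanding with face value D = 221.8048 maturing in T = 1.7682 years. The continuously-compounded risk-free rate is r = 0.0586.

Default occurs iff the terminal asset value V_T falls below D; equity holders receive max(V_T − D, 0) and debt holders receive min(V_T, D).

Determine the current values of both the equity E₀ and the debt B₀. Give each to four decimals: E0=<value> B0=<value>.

d₁ = [ln(V₀/D) + (r + σ²/2)T] / (σ√T)
   = [ln(466.8198/221.8048) + (0.0586 + 0.5·0.4983²)·1.7682] / (0.4983·√1.7682)
   = [0.744146 + 0.323141] / 0.662608 = 1.610737
d₂ = d₁ − σ√T = 1.610737 − 0.662608 = 0.948129
N(d₁) = 0.946381,  N(d₂) = 0.828468,  e^(−rT) = 0.901571
E₀ = V₀·N(d₁) − D·e^(−rT)·N(d₂)
   = 466.8198·0.946381 − 221.8048·0.901571·0.828468 = 276.118541
B₀ = V₀ − E₀ = 466.8198 − 276.118541 = 190.701259

E0=276.1185 B0=190.7013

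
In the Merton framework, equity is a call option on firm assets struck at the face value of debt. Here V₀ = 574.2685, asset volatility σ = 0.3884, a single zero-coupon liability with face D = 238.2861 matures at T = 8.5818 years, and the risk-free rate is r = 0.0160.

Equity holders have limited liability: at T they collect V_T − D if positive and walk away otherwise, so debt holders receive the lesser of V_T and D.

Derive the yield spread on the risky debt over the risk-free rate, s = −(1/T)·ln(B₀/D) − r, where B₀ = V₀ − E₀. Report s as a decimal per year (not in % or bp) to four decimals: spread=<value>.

spread=0.0223

d₁ = [ln(V₀/D) + (r + σ²/2)T] / (σ√T)
   = [ln(574.2685/238.2861) + (0.0160 + 0.5·0.3884²)·8.5818] / (0.3884·√8.5818)
   = [0.879625 + 0.784611] / 1.137807 = 1.462670
d₂ = d₁ − σ√T = 1.462670 − 1.137807 = 0.324864
N(d₁) = 0.928221,  N(d₂) = 0.627358,  e^(−rT) = 0.871701
E₀ = V₀·N(d₁) − D·e^(−rT)·N(d₂)
   = 574.2685·0.928221 − 238.2861·0.871701·0.627358 = 402.737023
B₀ = V₀ − E₀ = 574.2685 − 402.737023 = 171.531477
spread = −(1/T)·ln(B₀/D) − r = −(1/8.5818)·ln(171.531477/238.2861) − 0.0160 = 0.02230260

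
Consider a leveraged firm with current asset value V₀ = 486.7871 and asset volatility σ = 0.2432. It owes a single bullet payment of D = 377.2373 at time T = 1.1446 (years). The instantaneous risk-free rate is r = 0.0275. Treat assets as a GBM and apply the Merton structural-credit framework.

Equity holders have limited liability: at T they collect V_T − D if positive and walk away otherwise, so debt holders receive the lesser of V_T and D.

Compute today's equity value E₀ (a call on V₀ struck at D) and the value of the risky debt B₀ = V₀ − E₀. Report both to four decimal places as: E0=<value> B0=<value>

E0=128.7163 B0=358.0708

d₁ = [ln(V₀/D) + (r + σ²/2)T] / (σ√T)
   = [ln(486.7871/377.2373) + (0.0275 + 0.5·0.2432²)·1.1446] / (0.2432·√1.1446)
   = [0.254952 + 0.065326] / 0.260190 = 1.230941
d₂ = d₁ − σ√T = 1.230941 − 0.260190 = 0.970751
N(d₁) = 0.890827,  N(d₂) = 0.834164,  e^(−rT) = 0.969014
E₀ = V₀·N(d₁) − D·e^(−rT)·N(d₂)
   = 486.7871·0.890827 − 377.2373·0.969014·0.834164 = 128.716312
B₀ = V₀ − E₀ = 486.7871 − 128.716312 = 358.070788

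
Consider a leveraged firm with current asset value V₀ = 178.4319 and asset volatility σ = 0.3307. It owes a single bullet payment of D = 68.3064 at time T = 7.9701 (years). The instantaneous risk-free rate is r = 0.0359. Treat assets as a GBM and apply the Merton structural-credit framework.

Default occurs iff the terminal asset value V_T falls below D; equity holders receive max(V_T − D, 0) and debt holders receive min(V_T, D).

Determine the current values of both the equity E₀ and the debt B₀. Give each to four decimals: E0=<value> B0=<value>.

d₁ = [ln(V₀/D) + (r + σ²/2)T] / (σ√T)
   = [ln(178.4319/68.3064) + (0.0359 + 0.5·0.3307²)·7.9701] / (0.3307·√7.9701)
   = [0.960204 + 0.721942] / 0.933611 = 1.801762
d₂ = d₁ − σ√T = 1.801762 − 0.933611 = 0.868151
N(d₁) = 0.964209,  N(d₂) = 0.807344,  e^(−rT) = 0.751168
E₀ = V₀·N(d₁) − D·e^(−rT)·N(d₂)
   = 178.4319·0.964209 − 68.3064·0.751168·0.807344 = 130.621106
B₀ = V₀ − E₀ = 178.4319 − 130.621106 = 47.810794

E0=130.6211 B0=47.8108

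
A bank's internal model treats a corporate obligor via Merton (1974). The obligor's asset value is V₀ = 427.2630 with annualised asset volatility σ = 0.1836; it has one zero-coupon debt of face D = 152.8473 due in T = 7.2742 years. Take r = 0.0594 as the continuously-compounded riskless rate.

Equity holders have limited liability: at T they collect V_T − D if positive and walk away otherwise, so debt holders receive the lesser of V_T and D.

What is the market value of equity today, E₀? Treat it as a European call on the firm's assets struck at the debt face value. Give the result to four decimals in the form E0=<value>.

d₁ = [ln(V₀/D) + (r + σ²/2)T] / (σ√T)
   = [ln(427.2630/152.8473) + (0.0594 + 0.5·0.1836²)·7.2742] / (0.1836·√7.2742)
   = [1.027960 + 0.554690] / 0.495183 = 3.196096
d₂ = d₁ − σ√T = 3.196096 − 0.495183 = 2.700913
N(d₁) = 0.999303,  N(d₂) = 0.996543,  e^(−rT) = 0.649153
E₀ = V₀·N(d₁) − D·e^(−rT)·N(d₂)
   = 427.2630·0.999303 − 152.8473·0.649153·0.996543 = 328.087244

E0=328.0872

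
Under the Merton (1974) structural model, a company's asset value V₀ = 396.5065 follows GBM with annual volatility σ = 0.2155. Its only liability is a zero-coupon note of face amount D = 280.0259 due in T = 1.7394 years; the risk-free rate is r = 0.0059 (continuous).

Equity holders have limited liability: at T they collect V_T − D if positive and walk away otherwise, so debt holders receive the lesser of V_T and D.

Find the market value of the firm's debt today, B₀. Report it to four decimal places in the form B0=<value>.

B0=272.5301

d₁ = [ln(V₀/D) + (r + σ²/2)T] / (σ√T)
   = [ln(396.5065/280.0259) + (0.0059 + 0.5·0.2155²)·1.7394] / (0.2155·√1.7394)
   = [0.347810 + 0.050652] / 0.284215 = 1.401973
d₂ = d₁ − σ√T = 1.401973 − 0.284215 = 1.117758
N(d₁) = 0.919538,  N(d₂) = 0.868165,  e^(−rT) = 0.989790
E₀ = V₀·N(d₁) − D·e^(−rT)·N(d₂)
   = 396.5065·0.919538 − 280.0259·0.989790·0.868165 = 123.976431
B₀ = V₀ − E₀ = 396.5065 − 123.976431 = 272.530069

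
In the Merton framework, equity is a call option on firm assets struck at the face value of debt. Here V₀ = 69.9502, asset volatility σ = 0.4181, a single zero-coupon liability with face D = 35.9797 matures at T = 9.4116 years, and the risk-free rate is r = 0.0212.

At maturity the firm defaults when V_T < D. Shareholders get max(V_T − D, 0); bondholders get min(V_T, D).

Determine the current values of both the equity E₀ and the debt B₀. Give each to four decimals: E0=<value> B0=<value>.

E0=48.2411 B0=21.7091

d₁ = [ln(V₀/D) + (r + σ²/2)T] / (σ√T)
   = [ln(69.9502/35.9797) + (0.0212 + 0.5·0.4181²)·9.4116] / (0.4181·√9.4116)
   = [0.664829 + 1.022136] / 1.282661 = 1.315207
d₂ = d₁ − σ√T = 1.315207 − 1.282661 = 0.032546
N(d₁) = 0.905780,  N(d₂) = 0.512982,  e^(−rT) = 0.819119
E₀ = V₀·N(d₁) − D·e^(−rT)·N(d₂)
   = 69.9502·0.905780 − 35.9797·0.819119·0.512982 = 48.241061
B₀ = V₀ − E₀ = 69.9502 − 48.241061 = 21.709139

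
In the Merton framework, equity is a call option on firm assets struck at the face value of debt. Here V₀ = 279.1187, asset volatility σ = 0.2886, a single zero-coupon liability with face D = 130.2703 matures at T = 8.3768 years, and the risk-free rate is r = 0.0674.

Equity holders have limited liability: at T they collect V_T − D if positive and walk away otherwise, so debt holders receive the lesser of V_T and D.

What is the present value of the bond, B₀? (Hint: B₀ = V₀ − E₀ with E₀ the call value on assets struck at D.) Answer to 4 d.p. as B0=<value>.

B0=71.3785

d₁ = [ln(V₀/D) + (r + σ²/2)T] / (σ√T)
   = [ln(279.1187/130.2703) + (0.0674 + 0.5·0.2886²)·8.3768] / (0.2886·√8.3768)
   = [0.762026 + 0.913448] / 0.835286 = 2.005867
d₂ = d₁ − σ√T = 2.005867 − 0.835286 = 1.170581
N(d₁) = 0.977565,  N(d₂) = 0.879116,  e^(−rT) = 0.568590
E₀ = V₀·N(d₁) − D·e^(−rT)·N(d₂)
   = 279.1187·0.977565 − 130.2703·0.568590·0.879116 = 207.740166
B₀ = V₀ − E₀ = 279.1187 − 207.740166 = 71.378534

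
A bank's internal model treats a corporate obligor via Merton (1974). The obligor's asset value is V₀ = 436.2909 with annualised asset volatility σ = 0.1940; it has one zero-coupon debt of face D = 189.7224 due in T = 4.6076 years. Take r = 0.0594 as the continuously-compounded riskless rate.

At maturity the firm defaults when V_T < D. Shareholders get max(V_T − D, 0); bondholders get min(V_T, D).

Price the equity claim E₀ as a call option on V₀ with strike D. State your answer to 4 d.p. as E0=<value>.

d₁ = [ln(V₀/D) + (r + σ²/2)T] / (σ√T)
   = [ln(436.2909/189.7224) + (0.0594 + 0.5·0.1940²)·4.6076] / (0.1940·√4.6076)
   = [0.832747 + 0.360397] / 0.416427 = 2.865193
d₂ = d₁ − σ√T = 2.865193 − 0.416427 = 2.448766
N(d₁) = 0.997916,  N(d₂) = 0.992833,  e^(−rT) = 0.760567
E₀ = V₀·N(d₁) − D·e^(−rT)·N(d₂)
   = 436.2909·0.997916 − 189.7224·0.760567·0.992833 = 292.119445

E0=292.1194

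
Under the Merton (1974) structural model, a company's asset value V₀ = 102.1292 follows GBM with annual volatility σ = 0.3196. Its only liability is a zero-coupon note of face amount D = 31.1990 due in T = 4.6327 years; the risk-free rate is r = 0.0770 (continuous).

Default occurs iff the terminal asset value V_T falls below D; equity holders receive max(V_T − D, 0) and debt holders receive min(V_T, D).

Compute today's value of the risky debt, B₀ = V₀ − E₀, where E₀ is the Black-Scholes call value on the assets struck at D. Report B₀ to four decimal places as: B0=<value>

d₁ = [ln(V₀/D) + (r + σ²/2)T] / (σ√T)
   = [ln(102.1292/31.1990) + (0.0770 + 0.5·0.3196²)·4.6327] / (0.3196·√4.6327)
   = [1.185853 + 0.593320] / 0.687898 = 2.586391
d₂ = d₁ − σ√T = 2.586391 − 0.687898 = 1.898493
N(d₁) = 0.995151,  N(d₂) = 0.971184,  e^(−rT) = 0.699970
E₀ = V₀·N(d₁) − D·e^(−rT)·N(d₂)
   = 102.1292·0.995151 − 31.1990·0.699970·0.971184 = 80.424863
B₀ = V₀ − E₀ = 102.1292 − 80.424863 = 21.704337

B0=21.7043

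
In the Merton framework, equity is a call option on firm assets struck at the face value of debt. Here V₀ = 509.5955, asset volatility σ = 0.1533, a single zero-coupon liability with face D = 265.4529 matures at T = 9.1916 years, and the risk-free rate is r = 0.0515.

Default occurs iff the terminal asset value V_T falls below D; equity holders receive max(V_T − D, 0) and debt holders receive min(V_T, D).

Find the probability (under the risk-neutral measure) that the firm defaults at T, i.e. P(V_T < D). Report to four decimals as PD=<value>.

d₁ = [ln(V₀/D) + (r + σ²/2)T] / (σ√T)
   = [ln(509.5955/265.4529) + (0.0515 + 0.5·0.1533²)·9.1916] / (0.1533·√9.1916)
   = [0.652180 + 0.581373] / 0.464770 = 2.654116
d₂ = d₁ − σ√T = 2.654116 − 0.464770 = 2.189347
risk-neutral PD = N(−d₂) = N(-2.189347) = 0.014286

PD=0.0143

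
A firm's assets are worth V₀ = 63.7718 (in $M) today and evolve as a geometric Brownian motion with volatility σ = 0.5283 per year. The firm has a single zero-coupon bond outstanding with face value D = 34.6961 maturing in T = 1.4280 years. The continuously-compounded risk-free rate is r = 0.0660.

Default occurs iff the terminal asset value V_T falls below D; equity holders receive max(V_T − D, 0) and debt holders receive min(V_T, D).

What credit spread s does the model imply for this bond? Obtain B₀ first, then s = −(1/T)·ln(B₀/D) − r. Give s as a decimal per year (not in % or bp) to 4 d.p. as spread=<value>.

spread=0.0419

d₁ = [ln(V₀/D) + (r + σ²/2)T] / (σ√T)
   = [ln(63.7718/34.6961) + (0.0660 + 0.5·0.5283²)·1.4280] / (0.5283·√1.4280)
   = [0.608684 + 0.293526] / 0.631313 = 1.429101
d₂ = d₁ − σ√T = 1.429101 − 0.631313 = 0.797788
N(d₁) = 0.923512,  N(d₂) = 0.787503,  e^(−rT) = 0.910057
E₀ = V₀·N(d₁) − D·e^(−rT)·N(d₂)
   = 63.7718·0.923512 − 34.6961·0.910057·0.787503 = 34.028294
B₀ = V₀ − E₀ = 63.7718 − 34.028294 = 29.743506
spread = −(1/T)·ln(B₀/D) − r = −(1/1.4280)·ln(29.743506/34.6961) − 0.0660 = 0.04185467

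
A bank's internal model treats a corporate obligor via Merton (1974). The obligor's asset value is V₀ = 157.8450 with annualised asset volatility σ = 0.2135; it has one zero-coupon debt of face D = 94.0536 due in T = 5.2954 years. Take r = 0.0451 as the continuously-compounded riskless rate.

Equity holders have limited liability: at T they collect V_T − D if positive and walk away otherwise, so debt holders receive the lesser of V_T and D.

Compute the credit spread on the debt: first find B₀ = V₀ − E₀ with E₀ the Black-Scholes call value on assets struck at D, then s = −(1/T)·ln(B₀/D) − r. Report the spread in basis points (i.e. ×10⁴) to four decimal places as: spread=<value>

d₁ = [ln(V₀/D) + (r + σ²/2)T] / (σ√T)
   = [ln(157.8450/94.0536) + (0.0451 + 0.5·0.2135²)·5.2954] / (0.2135·√5.2954)
   = [0.517749 + 0.359511] / 0.491301 = 1.785586
d₂ = d₁ − σ√T = 1.785586 − 0.491301 = 1.294285
N(d₁) = 0.962917,  N(d₂) = 0.902217,  e^(−rT) = 0.787555
E₀ = V₀·N(d₁) − D·e^(−rT)·N(d₂)
   = 157.8450·0.962917 − 94.0536·0.787555·0.902217 = 85.162309
B₀ = V₀ − E₀ = 157.8450 − 85.162309 = 72.682691
spread = −(1/T)·ln(B₀/D) − r = −(1/5.2954)·ln(72.682691/94.0536) − 0.0451 = 0.00357650
in basis points: 0.00357650 × 10⁴ = 35.7650 bp

spread=35.7650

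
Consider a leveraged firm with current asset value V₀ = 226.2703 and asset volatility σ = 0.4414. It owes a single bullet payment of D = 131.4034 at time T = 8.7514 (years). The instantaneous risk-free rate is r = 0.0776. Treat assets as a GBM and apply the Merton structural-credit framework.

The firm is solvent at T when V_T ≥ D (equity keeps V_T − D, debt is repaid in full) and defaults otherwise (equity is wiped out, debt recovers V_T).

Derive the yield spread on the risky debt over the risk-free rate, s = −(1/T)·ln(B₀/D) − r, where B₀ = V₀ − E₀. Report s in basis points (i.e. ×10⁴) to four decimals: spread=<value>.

d₁ = [ln(V₀/D) + (r + σ²/2)T] / (σ√T)
   = [ln(226.2703/131.4034) + (0.0776 + 0.5·0.4414²)·8.7514] / (0.4414·√8.7514)
   = [0.543458 + 1.531644] / 1.305783 = 1.589163
d₂ = d₁ − σ√T = 1.589163 − 1.305783 = 0.283379
N(d₁) = 0.943988,  N(d₂) = 0.611557,  e^(−rT) = 0.507069
E₀ = V₀·N(d₁) − D·e^(−rT)·N(d₂)
   = 226.2703·0.943988 − 131.4034·0.507069·0.611557 = 172.848100
B₀ = V₀ − E₀ = 226.2703 − 172.848100 = 53.422200
spread = −(1/T)·ln(B₀/D) − r = −(1/8.7514)·ln(53.422200/131.4034) − 0.0776 = 0.02524590
in basis points: 0.02524590 × 10⁴ = 252.4590 bp

spread=252.4590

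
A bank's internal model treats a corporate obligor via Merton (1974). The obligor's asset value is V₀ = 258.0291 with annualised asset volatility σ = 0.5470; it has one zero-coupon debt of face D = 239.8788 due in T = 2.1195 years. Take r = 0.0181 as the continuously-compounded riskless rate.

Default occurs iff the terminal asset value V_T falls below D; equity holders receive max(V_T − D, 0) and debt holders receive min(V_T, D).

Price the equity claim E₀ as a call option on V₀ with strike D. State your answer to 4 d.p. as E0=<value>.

E0=89.9417

d₁ = [ln(V₀/D) + (r + σ²/2)T] / (σ√T)
   = [ln(258.0291/239.8788) + (0.0181 + 0.5·0.5470²)·2.1195] / (0.5470·√2.1195)
   = [0.072939 + 0.355450] / 0.796350 = 0.537940
d₂ = d₁ − σ√T = 0.537940 − 0.796350 = -0.258410
N(d₁) = 0.704691,  N(d₂) = 0.398045,  e^(−rT) = 0.962364
E₀ = V₀·N(d₁) − D·e^(−rT)·N(d₂)
   = 258.0291·0.704691 − 239.8788·0.962364·0.398045 = 89.941738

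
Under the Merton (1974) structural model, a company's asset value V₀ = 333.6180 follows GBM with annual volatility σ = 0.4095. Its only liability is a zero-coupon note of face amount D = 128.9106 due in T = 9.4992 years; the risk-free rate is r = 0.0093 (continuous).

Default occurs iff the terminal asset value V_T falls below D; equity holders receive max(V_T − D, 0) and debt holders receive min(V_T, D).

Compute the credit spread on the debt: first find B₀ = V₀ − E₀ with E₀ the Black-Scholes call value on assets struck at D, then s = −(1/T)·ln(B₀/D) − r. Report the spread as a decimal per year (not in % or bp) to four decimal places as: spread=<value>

spread=0.0258

d₁ = [ln(V₀/D) + (r + σ²/2)T] / (σ√T)
   = [ln(333.6180/128.9106) + (0.0093 + 0.5·0.4095²)·9.4992] / (0.4095·√9.4992)
   = [0.950877 + 0.884804] / 1.262111 = 1.454454
d₂ = d₁ − σ√T = 1.454454 − 1.262111 = 0.192343
N(d₁) = 0.927090,  N(d₂) = 0.576263,  e^(−rT) = 0.915447
E₀ = V₀·N(d₁) − D·e^(−rT)·N(d₂)
   = 333.6180·0.927090 − 128.9106·0.915447·0.576263 = 241.288500
B₀ = V₀ − E₀ = 333.6180 − 241.288500 = 92.329500
spread = −(1/T)·ln(B₀/D) − r = −(1/9.4992)·ln(92.329500/128.9106) − 0.0093 = 0.02583511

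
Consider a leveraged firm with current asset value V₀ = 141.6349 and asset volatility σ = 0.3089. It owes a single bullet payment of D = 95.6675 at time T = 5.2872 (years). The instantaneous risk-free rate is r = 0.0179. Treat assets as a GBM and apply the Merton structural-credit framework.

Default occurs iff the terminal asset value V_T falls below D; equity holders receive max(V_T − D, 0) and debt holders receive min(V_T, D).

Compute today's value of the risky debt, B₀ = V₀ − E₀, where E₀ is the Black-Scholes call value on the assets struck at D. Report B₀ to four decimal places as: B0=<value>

B0=75.8855

d₁ = [ln(V₀/D) + (r + σ²/2)T] / (σ√T)
   = [ln(141.6349/95.6675) + (0.0179 + 0.5·0.3089²)·5.2872] / (0.3089·√5.2872)
   = [0.392374 + 0.346891] / 0.710282 = 1.040805
d₂ = d₁ − σ√T = 1.040805 − 0.710282 = 0.330523
N(d₁) = 0.851017,  N(d₂) = 0.629498,  e^(−rT) = 0.909700
E₀ = V₀·N(d₁) − D·e^(−rT)·N(d₂)
   = 141.6349·0.851017 − 95.6675·0.909700·0.629498 = 65.749355
B₀ = V₀ − E₀ = 141.6349 − 65.749355 = 75.885545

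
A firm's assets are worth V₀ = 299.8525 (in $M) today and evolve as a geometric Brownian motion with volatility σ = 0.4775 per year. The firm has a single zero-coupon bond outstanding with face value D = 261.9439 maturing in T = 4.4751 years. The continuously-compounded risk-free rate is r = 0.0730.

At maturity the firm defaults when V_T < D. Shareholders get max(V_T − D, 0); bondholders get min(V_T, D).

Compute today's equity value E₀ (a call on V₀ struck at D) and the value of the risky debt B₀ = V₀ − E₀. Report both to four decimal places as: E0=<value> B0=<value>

E0=158.6242 B0=141.2283

d₁ = [ln(V₀/D) + (r + σ²/2)T] / (σ√T)
   = [ln(299.8525/261.9439) + (0.0730 + 0.5·0.4775²)·4.4751] / (0.4775·√4.4751)
   = [0.135160 + 0.836858] / 1.010124 = 0.962276
d₂ = d₁ − σ√T = 0.962276 − 1.010124 = -0.047848
N(d₁) = 0.832044,  N(d₂) = 0.480919,  e^(−rT) = 0.721313
E₀ = V₀·N(d₁) − D·e^(−rT)·N(d₂)
   = 299.8525·0.832044 − 261.9439·0.721313·0.480919 = 158.624173
B₀ = V₀ − E₀ = 299.8525 − 158.624173 = 141.228327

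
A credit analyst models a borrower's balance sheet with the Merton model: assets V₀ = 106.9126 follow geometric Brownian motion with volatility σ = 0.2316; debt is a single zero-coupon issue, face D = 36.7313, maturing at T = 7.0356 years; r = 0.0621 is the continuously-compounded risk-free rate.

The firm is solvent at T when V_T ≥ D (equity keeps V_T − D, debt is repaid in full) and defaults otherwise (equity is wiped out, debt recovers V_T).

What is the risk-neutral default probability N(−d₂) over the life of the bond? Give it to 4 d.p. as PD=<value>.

d₁ = [ln(V₀/D) + (r + σ²/2)T] / (σ√T)
   = [ln(106.9126/36.7313) + (0.0621 + 0.5·0.2316²)·7.0356] / (0.2316·√7.0356)
   = [1.068382 + 0.625600] / 0.614312 = 2.757528
d₂ = d₁ − σ√T = 2.757528 − 0.614312 = 2.143216
risk-neutral PD = N(−d₂) = N(-2.143216) = 0.016048

PD=0.0160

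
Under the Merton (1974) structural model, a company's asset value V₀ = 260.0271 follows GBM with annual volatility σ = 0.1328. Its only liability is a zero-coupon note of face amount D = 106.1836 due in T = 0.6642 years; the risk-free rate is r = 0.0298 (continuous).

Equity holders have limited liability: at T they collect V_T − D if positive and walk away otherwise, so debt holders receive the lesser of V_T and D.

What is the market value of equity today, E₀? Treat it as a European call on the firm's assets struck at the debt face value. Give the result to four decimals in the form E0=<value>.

d₁ = [ln(V₀/D) + (r + σ²/2)T] / (σ√T)
   = [ln(260.0271/106.1836) + (0.0298 + 0.5·0.1328²)·0.6642] / (0.1328·√0.6642)
   = [0.895616 + 0.025650] / 0.108230 = 8.512118
d₂ = d₁ − σ√T = 8.512118 − 0.108230 = 8.403888
N(d₁) = 1.000000,  N(d₂) = 1.000000,  e^(−rT) = 0.980401
E₀ = V₀·N(d₁) − D·e^(−rT)·N(d₂)
   = 260.0271·1.000000 − 106.1836·0.980401·1.000000 = 155.924546

E0=155.9245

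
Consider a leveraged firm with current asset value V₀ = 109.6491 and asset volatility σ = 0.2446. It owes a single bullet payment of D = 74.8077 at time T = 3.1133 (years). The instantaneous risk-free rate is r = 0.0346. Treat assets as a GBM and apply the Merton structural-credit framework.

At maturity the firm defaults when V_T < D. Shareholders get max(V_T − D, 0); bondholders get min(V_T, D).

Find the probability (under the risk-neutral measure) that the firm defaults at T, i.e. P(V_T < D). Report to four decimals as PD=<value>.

d₁ = [ln(V₀/D) + (r + σ²/2)T] / (σ√T)
   = [ln(109.6491/74.8077) + (0.0346 + 0.5·0.2446²)·3.1133] / (0.2446·√3.1133)
   = [0.382364 + 0.200853] / 0.431586 = 1.351337
d₂ = d₁ − σ√T = 1.351337 − 0.431586 = 0.919752
risk-neutral PD = N(−d₂) = N(-0.919752) = 0.178851

PD=0.1789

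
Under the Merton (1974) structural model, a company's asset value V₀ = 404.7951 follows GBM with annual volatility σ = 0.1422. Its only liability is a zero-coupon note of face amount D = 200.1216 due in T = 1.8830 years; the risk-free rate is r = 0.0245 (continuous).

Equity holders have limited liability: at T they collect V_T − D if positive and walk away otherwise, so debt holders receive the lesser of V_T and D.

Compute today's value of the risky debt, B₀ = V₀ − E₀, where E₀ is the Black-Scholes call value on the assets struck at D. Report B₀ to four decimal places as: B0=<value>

B0=191.0983

d₁ = [ln(V₀/D) + (r + σ²/2)T] / (σ√T)
   = [ln(404.7951/200.1216) + (0.0245 + 0.5·0.1422²)·1.8830] / (0.1422·√1.8830)
   = [0.704456 + 0.065171] / 0.195130 = 3.944171
d₂ = d₁ − σ√T = 3.944171 − 0.195130 = 3.749040
N(d₁) = 0.999960,  N(d₂) = 0.999911,  e^(−rT) = 0.954914
E₀ = V₀·N(d₁) − D·e^(−rT)·N(d₂)
   = 404.7951·0.999960 − 200.1216·0.954914·0.999911 = 213.696842
B₀ = V₀ − E₀ = 404.7951 − 213.696842 = 191.098258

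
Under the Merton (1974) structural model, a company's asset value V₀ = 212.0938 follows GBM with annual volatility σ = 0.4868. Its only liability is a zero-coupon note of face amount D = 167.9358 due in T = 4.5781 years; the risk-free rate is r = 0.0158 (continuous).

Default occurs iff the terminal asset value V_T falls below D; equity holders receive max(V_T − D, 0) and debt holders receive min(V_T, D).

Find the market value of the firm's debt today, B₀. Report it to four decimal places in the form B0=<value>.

d₁ = [ln(V₀/D) + (r + σ²/2)T] / (σ√T)
   = [ln(212.0938/167.9358) + (0.0158 + 0.5·0.4868²)·4.5781] / (0.4868·√4.5781)
   = [0.233447 + 0.614780] / 1.041581 = 0.814364
d₂ = d₁ − σ√T = 0.814364 − 1.041581 = -0.227217
N(d₁) = 0.792282,  N(d₂) = 0.410127,  e^(−rT) = 0.930220
E₀ = V₀·N(d₁) − D·e^(−rT)·N(d₂)
   = 212.0938·0.792282 − 167.9358·0.930220·0.410127 = 103.969076
B₀ = V₀ − E₀ = 212.0938 − 103.969076 = 108.124724

B0=108.1247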